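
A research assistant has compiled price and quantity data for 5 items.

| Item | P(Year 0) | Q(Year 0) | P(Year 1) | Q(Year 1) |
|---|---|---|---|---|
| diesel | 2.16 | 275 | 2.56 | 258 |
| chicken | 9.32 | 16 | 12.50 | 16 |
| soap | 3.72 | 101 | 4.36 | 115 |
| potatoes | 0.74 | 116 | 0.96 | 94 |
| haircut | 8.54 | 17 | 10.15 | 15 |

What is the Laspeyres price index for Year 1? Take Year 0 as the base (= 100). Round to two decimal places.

Laspeyres price index uses base-period quantities as weights.
ΣP(Year 1)·Q(Year 0) = 2.56×275 + 12.50×16 + 4.36×101 + 0.96×116 + 10.15×17 = 704 + 200 + 440.36 + 111.36 + 172.55 = 1628.27
ΣP(Year 0)·Q(Year 0) = 2.16×275 + 9.32×16 + 3.72×101 + 0.74×116 + 8.54×17 = 594 + 149.12 + 375.72 + 85.84 + 145.18 = 1349.86
Index = 1628.27 / 1349.86 × 100 = 120.6251

120.63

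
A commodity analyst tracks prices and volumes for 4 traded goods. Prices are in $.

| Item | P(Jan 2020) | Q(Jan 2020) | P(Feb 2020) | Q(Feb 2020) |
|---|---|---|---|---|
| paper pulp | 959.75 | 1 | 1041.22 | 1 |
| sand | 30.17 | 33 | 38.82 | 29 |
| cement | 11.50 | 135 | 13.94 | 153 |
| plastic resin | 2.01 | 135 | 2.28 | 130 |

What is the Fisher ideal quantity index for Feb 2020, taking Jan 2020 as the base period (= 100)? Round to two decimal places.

101.94

Laspeyres component (base-period weights):
ΣP(Jan 2020)Q(Feb 2020) = 959.75×1 + 30.17×29 + 11.50×153 + 2.01×130 = 959.75 + 874.93 + 1759.5 + 261.3 = 3855.48
ΣP(Jan 2020)Q(Jan 2020) = 959.75×1 + 30.17×33 + 11.50×135 + 2.01×135 = 959.75 + 995.61 + 1552.5 + 271.35 = 3779.21
L = 3855.48 / 3779.21 × 100 = 102.0181
Paasche component (current-period weights):
ΣP(Feb 2020)Q(Feb 2020) = 1041.22×1 + 38.82×29 + 13.94×153 + 2.28×130 = 1041.22 + 1125.78 + 2132.82 + 296.4 = 4596.22
ΣP(Feb 2020)Q(Jan 2020) = 1041.22×1 + 38.82×33 + 13.94×135 + 2.28×135 = 1041.22 + 1281.06 + 1881.9 + 307.8 = 4511.98
P = 4596.22 / 4511.98 × 100 = 101.8670
Fisher = √(L × P) = √(102.0181 × 101.8670) = 101.9426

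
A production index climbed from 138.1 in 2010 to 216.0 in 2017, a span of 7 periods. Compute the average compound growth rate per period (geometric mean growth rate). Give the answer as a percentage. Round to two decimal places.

6.60%

Growth factor = (216.0/138.1)^(1/7) = (1.564084)^(1/7) = 1.065986
Growth rate = 1.065986 − 1 = 0.065986 = 6.5986%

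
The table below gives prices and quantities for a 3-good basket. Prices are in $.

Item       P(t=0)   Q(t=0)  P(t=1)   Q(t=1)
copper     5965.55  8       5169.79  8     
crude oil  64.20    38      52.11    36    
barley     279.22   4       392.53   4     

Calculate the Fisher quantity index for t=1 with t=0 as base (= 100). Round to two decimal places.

99.76

Laspeyres component (base-period weights):
ΣP(t=0)Q(t=1) = 5965.55×8 + 64.20×36 + 279.22×4 = 47724.4 + 2311.2 + 1116.88 = 51152.48
ΣP(t=0)Q(t=0) = 5965.55×8 + 64.20×38 + 279.22×4 = 47724.4 + 2439.6 + 1116.88 = 51280.88
L = 51152.48 / 51280.88 × 100 = 99.7496
Paasche component (current-period weights):
ΣP(t=1)Q(t=1) = 5169.79×8 + 52.11×36 + 392.53×4 = 41358.32 + 1875.96 + 1570.12 = 44804.4
ΣP(t=1)Q(t=0) = 5169.79×8 + 52.11×38 + 392.53×4 = 41358.32 + 1980.18 + 1570.12 = 44908.62
P = 44804.4 / 44908.62 × 100 = 99.7679
Fisher = √(L × P) = √(99.7496 × 99.7679) = 99.7588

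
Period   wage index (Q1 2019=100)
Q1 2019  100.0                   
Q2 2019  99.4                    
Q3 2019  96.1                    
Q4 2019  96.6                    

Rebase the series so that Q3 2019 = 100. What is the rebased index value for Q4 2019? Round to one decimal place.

Rebased(Q4 2019) = 96.6 / 96.1 × 100 = 100.5203

100.5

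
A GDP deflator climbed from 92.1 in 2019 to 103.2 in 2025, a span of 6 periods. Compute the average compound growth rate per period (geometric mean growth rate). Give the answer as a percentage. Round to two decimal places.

1.91%

Growth factor = (103.2/92.1)^(1/6) = (1.120521)^(1/6) = 1.019147
Growth rate = 1.019147 − 1 = 0.019147 = 1.9147%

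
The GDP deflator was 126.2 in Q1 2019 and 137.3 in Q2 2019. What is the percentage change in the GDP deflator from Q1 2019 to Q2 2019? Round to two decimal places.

8.80%

Change = (137.3 − 126.2) / 126.2 × 100
       = 11.1 / 126.2 × 100 = 8.7956%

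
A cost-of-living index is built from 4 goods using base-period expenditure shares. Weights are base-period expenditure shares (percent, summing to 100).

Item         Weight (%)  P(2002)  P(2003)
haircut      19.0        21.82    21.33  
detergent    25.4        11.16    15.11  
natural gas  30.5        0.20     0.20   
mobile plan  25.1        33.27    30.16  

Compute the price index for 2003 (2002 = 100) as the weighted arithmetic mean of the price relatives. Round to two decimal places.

haircut: 19.0 × (21.33/21.82) = 19.0 × 0.977544 = 18.5733
detergent: 25.4 × (15.11/11.16) = 25.4 × 1.353943 = 34.3901
natural gas: 30.5 × (0.20/0.20) = 30.5 × 1.000000 = 30.5000
mobile plan: 25.1 × (30.16/33.27) = 25.1 × 0.906522 = 22.7537
Index = Σ wᵢ·(p₁ᵢ/p₀ᵢ) = 18.5733 + 34.3901 + 30.5000 + 22.7537 = 106.2172

106.22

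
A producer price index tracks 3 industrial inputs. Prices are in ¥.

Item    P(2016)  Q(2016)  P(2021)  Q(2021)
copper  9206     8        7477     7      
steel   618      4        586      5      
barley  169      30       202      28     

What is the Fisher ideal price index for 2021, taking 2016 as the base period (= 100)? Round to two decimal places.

84.17

Laspeyres component (base-period weights):
ΣP(2021)Q(2016) = 7477×8 + 586×4 + 202×30 = 59816 + 2344 + 6060 = 68220
ΣP(2016)Q(2016) = 9206×8 + 618×4 + 169×30 = 73648 + 2472 + 5070 = 81190
L = 68220 / 81190 × 100 = 84.0251
Paasche component (current-period weights):
ΣP(2021)Q(2021) = 7477×7 + 586×5 + 202×28 = 52339 + 2930 + 5656 = 60925
ΣP(2016)Q(2021) = 9206×7 + 618×5 + 169×28 = 64442 + 3090 + 4732 = 72264
P = 60925 / 72264 × 100 = 84.3089
Fisher = √(L × P) = √(84.0251 × 84.3089) = 84.1669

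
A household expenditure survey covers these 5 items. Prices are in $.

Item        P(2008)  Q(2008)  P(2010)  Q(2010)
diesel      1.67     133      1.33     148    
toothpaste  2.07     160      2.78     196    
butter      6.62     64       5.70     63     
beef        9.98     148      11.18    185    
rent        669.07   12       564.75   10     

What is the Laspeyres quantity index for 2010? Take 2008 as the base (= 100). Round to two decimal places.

91.64

Laspeyres quantity index uses base-period prices as weights.
ΣP(2008)·Q(2010) = 1.67×148 + 2.07×196 + 6.62×63 + 9.98×185 + 669.07×10 = 247.16 + 405.72 + 417.06 + 1846.3 + 6690.7 = 9606.94
ΣP(2008)·Q(2008) = 1.67×133 + 2.07×160 + 6.62×64 + 9.98×148 + 669.07×12 = 222.11 + 331.2 + 423.68 + 1477.04 + 8028.84 = 10482.87
Index = 9606.94 / 10482.87 × 100 = 91.6442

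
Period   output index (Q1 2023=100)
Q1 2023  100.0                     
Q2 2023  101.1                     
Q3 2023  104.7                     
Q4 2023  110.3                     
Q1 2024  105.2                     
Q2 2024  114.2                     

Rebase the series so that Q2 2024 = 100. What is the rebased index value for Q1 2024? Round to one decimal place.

Rebased(Q1 2024) = 105.2 / 114.2 × 100 = 92.1191

92.1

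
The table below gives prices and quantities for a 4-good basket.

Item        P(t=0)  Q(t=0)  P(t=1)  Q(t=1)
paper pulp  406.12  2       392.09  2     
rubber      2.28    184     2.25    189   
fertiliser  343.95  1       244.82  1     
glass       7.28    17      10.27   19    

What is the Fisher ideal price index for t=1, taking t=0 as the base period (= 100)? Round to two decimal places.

95.39

Laspeyres component (base-period weights):
ΣP(t=1)Q(t=0) = 392.09×2 + 2.25×184 + 244.82×1 + 10.27×17 = 784.18 + 414 + 244.82 + 174.59 = 1617.59
ΣP(t=0)Q(t=0) = 406.12×2 + 2.28×184 + 343.95×1 + 7.28×17 = 812.24 + 419.52 + 343.95 + 123.76 = 1699.47
L = 1617.59 / 1699.47 × 100 = 95.1820
Paasche component (current-period weights):
ΣP(t=1)Q(t=1) = 392.09×2 + 2.25×189 + 244.82×1 + 10.27×19 = 784.18 + 425.25 + 244.82 + 195.13 = 1649.38
ΣP(t=0)Q(t=1) = 406.12×2 + 2.28×189 + 343.95×1 + 7.28×19 = 812.24 + 430.92 + 343.95 + 138.32 = 1725.43
P = 1649.38 / 1725.43 × 100 = 95.5924
Fisher = √(L × P) = √(95.1820 × 95.5924) = 95.3870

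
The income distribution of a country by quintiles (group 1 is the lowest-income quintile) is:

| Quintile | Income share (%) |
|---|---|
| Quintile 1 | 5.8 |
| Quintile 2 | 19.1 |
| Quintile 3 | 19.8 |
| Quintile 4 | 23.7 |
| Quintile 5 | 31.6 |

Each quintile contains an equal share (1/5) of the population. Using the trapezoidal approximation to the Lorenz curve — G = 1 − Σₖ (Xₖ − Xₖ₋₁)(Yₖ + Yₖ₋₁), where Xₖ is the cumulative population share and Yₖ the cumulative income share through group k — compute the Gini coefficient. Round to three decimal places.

Cumulative income shares Yₖ: 0.0580, 0.2490, 0.4470, 0.6840, 1.0000
Σ (Xₖ−Xₖ₋₁)(Yₖ+Yₖ₋₁) = (1/5)(0.0580+0.0000) + (1/5)(0.2490+0.0580) + (1/5)(0.4470+0.2490) + (1/5)(0.6840+0.4470) + (1/5)(1.0000+0.6840)
  = 0.0116 + 0.0614 + 0.1392 + 0.2262 + 0.3368 = 0.7752
G = 1 − 0.7752 = 0.2248

0.225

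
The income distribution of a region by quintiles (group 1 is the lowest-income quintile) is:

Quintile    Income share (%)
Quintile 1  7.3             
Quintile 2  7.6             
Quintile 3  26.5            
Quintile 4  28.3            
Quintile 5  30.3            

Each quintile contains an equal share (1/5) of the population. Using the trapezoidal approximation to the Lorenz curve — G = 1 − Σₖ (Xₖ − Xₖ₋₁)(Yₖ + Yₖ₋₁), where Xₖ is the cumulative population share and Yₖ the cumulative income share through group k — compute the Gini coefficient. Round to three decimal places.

Cumulative income shares Yₖ: 0.0730, 0.1490, 0.4140, 0.6970, 1.0000
Σ (Xₖ−Xₖ₋₁)(Yₖ+Yₖ₋₁) = (1/5)(0.0730+0.0000) + (1/5)(0.1490+0.0730) + (1/5)(0.4140+0.1490) + (1/5)(0.6970+0.4140) + (1/5)(1.0000+0.6970)
  = 0.0146 + 0.0444 + 0.1126 + 0.2222 + 0.3394 = 0.7332
G = 1 − 0.7332 = 0.2668

0.267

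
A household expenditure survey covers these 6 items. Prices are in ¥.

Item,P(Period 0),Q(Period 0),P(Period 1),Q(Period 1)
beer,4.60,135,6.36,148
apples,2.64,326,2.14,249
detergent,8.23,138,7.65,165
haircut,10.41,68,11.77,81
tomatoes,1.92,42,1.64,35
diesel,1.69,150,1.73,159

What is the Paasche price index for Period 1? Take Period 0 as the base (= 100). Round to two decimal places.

Paasche price index uses current-period quantities as weights.
ΣP(Period 1)·Q(Period 1) = 6.36×148 + 2.14×249 + 7.65×165 + 11.77×81 + 1.64×35 + 1.73×159 = 941.28 + 532.86 + 1262.25 + 953.37 + 57.4 + 275.07 = 4022.23
ΣP(Period 0)·Q(Period 1) = 4.60×148 + 2.64×249 + 8.23×165 + 10.41×81 + 1.92×35 + 1.69×159 = 680.8 + 657.36 + 1357.95 + 843.21 + 67.2 + 268.71 = 3875.23
Index = 4022.23 / 3875.23 × 100 = 103.7933

103.79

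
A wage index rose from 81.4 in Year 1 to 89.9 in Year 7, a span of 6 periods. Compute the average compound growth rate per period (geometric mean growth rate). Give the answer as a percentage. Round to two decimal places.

Growth factor = (89.9/81.4)^(1/6) = (1.104423)^(1/6) = 1.016692
Growth rate = 1.016692 − 1 = 0.016692 = 1.6692%

1.67%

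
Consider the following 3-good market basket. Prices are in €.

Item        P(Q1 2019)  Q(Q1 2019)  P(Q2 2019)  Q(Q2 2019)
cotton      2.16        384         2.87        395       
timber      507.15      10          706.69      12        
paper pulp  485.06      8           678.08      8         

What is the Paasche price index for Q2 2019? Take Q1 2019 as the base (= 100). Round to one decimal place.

139.0

Paasche price index uses current-period quantities as weights.
ΣP(Q2 2019)·Q(Q2 2019) = 2.87×395 + 706.69×12 + 678.08×8 = 1133.65 + 8480.28 + 5424.64 = 15038.57
ΣP(Q1 2019)·Q(Q2 2019) = 2.16×395 + 507.15×12 + 485.06×8 = 853.2 + 6085.8 + 3880.48 = 10819.48
Index = 15038.57 / 10819.48 × 100 = 138.9953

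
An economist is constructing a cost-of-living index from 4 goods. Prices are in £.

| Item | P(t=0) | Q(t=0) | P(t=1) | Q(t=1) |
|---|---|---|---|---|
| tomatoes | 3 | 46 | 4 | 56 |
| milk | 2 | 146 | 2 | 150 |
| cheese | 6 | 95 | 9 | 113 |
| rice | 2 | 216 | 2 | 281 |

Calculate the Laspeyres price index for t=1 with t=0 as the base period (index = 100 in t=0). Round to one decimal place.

Laspeyres price index uses base-period quantities as weights.
ΣP(t=1)·Q(t=0) = 4×46 + 2×146 + 9×95 + 2×216 = 184 + 292 + 855 + 432 = 1763
ΣP(t=0)·Q(t=0) = 3×46 + 2×146 + 6×95 + 2×216 = 138 + 292 + 570 + 432 = 1432
Index = 1763 / 1432 × 100 = 123.1145

123.1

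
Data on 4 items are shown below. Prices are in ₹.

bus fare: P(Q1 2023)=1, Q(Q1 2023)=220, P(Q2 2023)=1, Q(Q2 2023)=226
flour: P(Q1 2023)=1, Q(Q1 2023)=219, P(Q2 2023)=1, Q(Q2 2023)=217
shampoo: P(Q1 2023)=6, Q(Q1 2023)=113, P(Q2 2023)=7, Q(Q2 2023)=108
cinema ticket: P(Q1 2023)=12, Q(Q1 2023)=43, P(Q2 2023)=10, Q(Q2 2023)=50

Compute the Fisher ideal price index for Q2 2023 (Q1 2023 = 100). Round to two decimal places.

Laspeyres component (base-period weights):
ΣP(Q2 2023)Q(Q1 2023) = 1×220 + 1×219 + 7×113 + 10×43 = 220 + 219 + 791 + 430 = 1660
ΣP(Q1 2023)Q(Q1 2023) = 1×220 + 1×219 + 6×113 + 12×43 = 220 + 219 + 678 + 516 = 1633
L = 1660 / 1633 × 100 = 101.6534
Paasche component (current-period weights):
ΣP(Q2 2023)Q(Q2 2023) = 1×226 + 1×217 + 7×108 + 10×50 = 226 + 217 + 756 + 500 = 1699
ΣP(Q1 2023)Q(Q2 2023) = 1×226 + 1×217 + 6×108 + 12×50 = 226 + 217 + 648 + 600 = 1691
P = 1699 / 1691 × 100 = 100.4731
Fisher = √(L × P) = √(101.6534 × 100.4731) = 101.0615

101.06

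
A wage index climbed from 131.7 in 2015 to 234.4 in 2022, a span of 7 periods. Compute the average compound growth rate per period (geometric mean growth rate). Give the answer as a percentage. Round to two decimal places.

Growth factor = (234.4/131.7)^(1/7) = (1.779803)^(1/7) = 1.085844
Growth rate = 1.085844 − 1 = 0.085844 = 8.5844%

8.58%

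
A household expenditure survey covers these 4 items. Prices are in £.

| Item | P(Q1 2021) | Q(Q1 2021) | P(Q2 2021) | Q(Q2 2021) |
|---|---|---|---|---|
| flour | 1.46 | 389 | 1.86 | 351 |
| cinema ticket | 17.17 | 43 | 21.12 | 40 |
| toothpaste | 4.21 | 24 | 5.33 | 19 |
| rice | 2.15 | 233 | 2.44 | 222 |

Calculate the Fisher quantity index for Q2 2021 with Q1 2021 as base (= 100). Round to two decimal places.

92.00

Laspeyres component (base-period weights):
ΣP(Q1 2021)Q(Q2 2021) = 1.46×351 + 17.17×40 + 4.21×19 + 2.15×222 = 512.46 + 686.8 + 79.99 + 477.3 = 1756.55
ΣP(Q1 2021)Q(Q1 2021) = 1.46×389 + 17.17×43 + 4.21×24 + 2.15×233 = 567.94 + 738.31 + 101.04 + 500.95 = 1908.24
L = 1756.55 / 1908.24 × 100 = 92.0508
Paasche component (current-period weights):
ΣP(Q2 2021)Q(Q2 2021) = 1.86×351 + 21.12×40 + 5.33×19 + 2.44×222 = 652.86 + 844.8 + 101.27 + 541.68 = 2140.61
ΣP(Q2 2021)Q(Q1 2021) = 1.86×389 + 21.12×43 + 5.33×24 + 2.44×233 = 723.54 + 908.16 + 127.92 + 568.52 = 2328.14
P = 2140.61 / 2328.14 × 100 = 91.9451
Fisher = √(L × P) = √(92.0508 × 91.9451) = 91.9979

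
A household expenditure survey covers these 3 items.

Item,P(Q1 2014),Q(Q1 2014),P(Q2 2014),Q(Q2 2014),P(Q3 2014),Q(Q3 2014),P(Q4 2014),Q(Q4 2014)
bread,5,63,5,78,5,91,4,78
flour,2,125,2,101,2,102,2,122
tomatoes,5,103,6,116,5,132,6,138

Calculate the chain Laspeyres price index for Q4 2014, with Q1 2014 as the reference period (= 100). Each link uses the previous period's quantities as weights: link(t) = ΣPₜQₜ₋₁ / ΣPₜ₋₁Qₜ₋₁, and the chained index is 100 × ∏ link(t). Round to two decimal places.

102.77

Link Q1 2014→Q2 2014:
ΣP(Q2 2014)Q(Q1 2014) = 5×63 + 2×125 + 6×103 = 315 + 250 + 618 = 1183
ΣP(Q1 2014)Q(Q1 2014) = 5×63 + 2×125 + 5×103 = 315 + 250 + 515 = 1080
link = 1183/1080 = 1.095370
Link Q2 2014→Q3 2014:
ΣP(Q3 2014)Q(Q2 2014) = 5×78 + 2×101 + 5×116 = 390 + 202 + 580 = 1172
ΣP(Q2 2014)Q(Q2 2014) = 5×78 + 2×101 + 6×116 = 390 + 202 + 696 = 1288
link = 1172/1288 = 0.909938
Link Q3 2014→Q4 2014:
ΣP(Q4 2014)Q(Q3 2014) = 4×91 + 2×102 + 6×132 = 364 + 204 + 792 = 1360
ΣP(Q3 2014)Q(Q3 2014) = 5×91 + 2×102 + 5×132 = 455 + 204 + 660 = 1319
link = 1360/1319 = 1.031084
Chained index = 100 × 1.095370 × 0.909938 × 1.031084 = 102.7701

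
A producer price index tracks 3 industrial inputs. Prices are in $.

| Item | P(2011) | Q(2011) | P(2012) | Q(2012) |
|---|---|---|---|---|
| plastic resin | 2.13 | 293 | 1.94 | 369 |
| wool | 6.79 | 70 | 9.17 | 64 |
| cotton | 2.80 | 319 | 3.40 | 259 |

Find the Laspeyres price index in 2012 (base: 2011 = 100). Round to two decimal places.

Laspeyres price index uses base-period quantities as weights.
ΣP(2012)·Q(2011) = 1.94×293 + 9.17×70 + 3.40×319 = 568.42 + 641.9 + 1084.6 = 2294.92
ΣP(2011)·Q(2011) = 2.13×293 + 6.79×70 + 2.80×319 = 624.09 + 475.3 + 893.2 = 1992.59
Index = 2294.92 / 1992.59 × 100 = 115.1727

115.17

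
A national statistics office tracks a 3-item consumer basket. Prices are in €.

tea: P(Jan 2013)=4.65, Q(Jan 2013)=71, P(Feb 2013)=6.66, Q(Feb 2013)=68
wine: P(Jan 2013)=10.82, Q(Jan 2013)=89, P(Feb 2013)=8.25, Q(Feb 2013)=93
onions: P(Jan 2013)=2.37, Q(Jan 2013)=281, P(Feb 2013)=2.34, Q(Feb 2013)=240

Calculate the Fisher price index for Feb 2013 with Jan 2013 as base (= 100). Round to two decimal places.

Laspeyres component (base-period weights):
ΣP(Feb 2013)Q(Jan 2013) = 6.66×71 + 8.25×89 + 2.34×281 = 472.86 + 734.25 + 657.54 = 1864.65
ΣP(Jan 2013)Q(Jan 2013) = 4.65×71 + 10.82×89 + 2.37×281 = 330.15 + 962.98 + 665.97 = 1959.1
L = 1864.65 / 1959.1 × 100 = 95.1789
Paasche component (current-period weights):
ΣP(Feb 2013)Q(Feb 2013) = 6.66×68 + 8.25×93 + 2.34×240 = 452.88 + 767.25 + 561.6 = 1781.73
ΣP(Jan 2013)Q(Feb 2013) = 4.65×68 + 10.82×93 + 2.37×240 = 316.2 + 1006.26 + 568.8 = 1891.26
P = 1781.73 / 1891.26 × 100 = 94.2086
Fisher = √(L × P) = √(95.1789 × 94.2086) = 94.6925

94.69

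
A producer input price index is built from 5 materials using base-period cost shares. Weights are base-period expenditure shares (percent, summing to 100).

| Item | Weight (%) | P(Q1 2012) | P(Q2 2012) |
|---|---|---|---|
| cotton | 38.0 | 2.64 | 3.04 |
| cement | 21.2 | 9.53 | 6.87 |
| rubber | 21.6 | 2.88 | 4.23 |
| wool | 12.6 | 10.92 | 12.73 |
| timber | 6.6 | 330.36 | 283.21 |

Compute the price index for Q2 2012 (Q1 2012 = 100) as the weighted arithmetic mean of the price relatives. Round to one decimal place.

cotton: 38.0 × (3.04/2.64) = 38.0 × 1.151515 = 43.7576
cement: 21.2 × (6.87/9.53) = 21.2 × 0.720881 = 15.2827
rubber: 21.6 × (4.23/2.88) = 21.6 × 1.468750 = 31.7250
wool: 12.6 × (12.73/10.92) = 12.6 × 1.165751 = 14.6885
timber: 6.6 × (283.21/330.36) = 6.6 × 0.857277 = 5.6580
Index = Σ wᵢ·(p₁ᵢ/p₀ᵢ) = 43.7576 + 15.2827 + 31.7250 + 14.6885 + 5.6580 = 111.1118

111.1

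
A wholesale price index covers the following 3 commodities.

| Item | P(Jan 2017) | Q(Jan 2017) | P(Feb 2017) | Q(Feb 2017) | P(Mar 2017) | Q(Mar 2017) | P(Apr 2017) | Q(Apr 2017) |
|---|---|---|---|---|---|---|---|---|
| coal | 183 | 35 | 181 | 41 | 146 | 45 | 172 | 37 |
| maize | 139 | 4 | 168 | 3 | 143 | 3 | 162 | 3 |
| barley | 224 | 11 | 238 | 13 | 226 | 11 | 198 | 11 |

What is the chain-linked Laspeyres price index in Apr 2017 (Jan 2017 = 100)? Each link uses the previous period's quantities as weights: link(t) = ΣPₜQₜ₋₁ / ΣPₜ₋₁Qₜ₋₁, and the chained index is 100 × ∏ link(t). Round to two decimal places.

Link Jan 2017→Feb 2017:
ΣP(Feb 2017)Q(Jan 2017) = 181×35 + 168×4 + 238×11 = 6335 + 672 + 2618 = 9625
ΣP(Jan 2017)Q(Jan 2017) = 183×35 + 139×4 + 224×11 = 6405 + 556 + 2464 = 9425
link = 9625/9425 = 1.021220
Link Feb 2017→Mar 2017:
ΣP(Mar 2017)Q(Feb 2017) = 146×41 + 143×3 + 226×13 = 5986 + 429 + 2938 = 9353
ΣP(Feb 2017)Q(Feb 2017) = 181×41 + 168×3 + 238×13 = 7421 + 504 + 3094 = 11019
link = 9353/11019 = 0.848807
Link Mar 2017→Apr 2017:
ΣP(Apr 2017)Q(Mar 2017) = 172×45 + 162×3 + 198×11 = 7740 + 486 + 2178 = 10404
ΣP(Mar 2017)Q(Mar 2017) = 146×45 + 143×3 + 226×11 = 6570 + 429 + 2486 = 9485
link = 10404/9485 = 1.096890
Chained index = 100 × 1.021220 × 0.848807 × 1.096890 = 95.0804

95.08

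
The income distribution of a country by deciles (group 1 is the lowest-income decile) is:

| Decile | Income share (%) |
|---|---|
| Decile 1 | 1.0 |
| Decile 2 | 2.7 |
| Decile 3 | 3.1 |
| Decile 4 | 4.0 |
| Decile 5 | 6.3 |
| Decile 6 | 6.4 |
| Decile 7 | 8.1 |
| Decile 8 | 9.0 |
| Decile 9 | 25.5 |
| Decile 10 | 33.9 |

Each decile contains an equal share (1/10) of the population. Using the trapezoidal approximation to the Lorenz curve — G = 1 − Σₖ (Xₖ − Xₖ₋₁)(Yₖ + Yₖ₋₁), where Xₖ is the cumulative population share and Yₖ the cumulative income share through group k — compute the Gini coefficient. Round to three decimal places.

0.498

Cumulative income shares Yₖ: 0.0100, 0.0370, 0.0680, 0.1080, 0.1710, 0.2350, 0.3160, 0.4060, 0.6610, 1.0000
Σ (Xₖ−Xₖ₋₁)(Yₖ+Yₖ₋₁) = (1/10)(0.0100+0.0000) + (1/10)(0.0370+0.0100) + (1/10)(0.0680+0.0370) + (1/10)(0.1080+0.0680) + (1/10)(0.1710+0.1080) + (1/10)(0.2350+0.1710) + (1/10)(0.3160+0.2350) + (1/10)(0.4060+0.3160) + (1/10)(0.6610+0.4060) + (1/10)(1.0000+0.6610)
  = 0.0010 + 0.0047 + 0.0105 + 0.0176 + 0.0279 + 0.0406 + 0.0551 + 0.0722 + 0.1067 + 0.1661 = 0.5024
G = 1 − 0.5024 = 0.4976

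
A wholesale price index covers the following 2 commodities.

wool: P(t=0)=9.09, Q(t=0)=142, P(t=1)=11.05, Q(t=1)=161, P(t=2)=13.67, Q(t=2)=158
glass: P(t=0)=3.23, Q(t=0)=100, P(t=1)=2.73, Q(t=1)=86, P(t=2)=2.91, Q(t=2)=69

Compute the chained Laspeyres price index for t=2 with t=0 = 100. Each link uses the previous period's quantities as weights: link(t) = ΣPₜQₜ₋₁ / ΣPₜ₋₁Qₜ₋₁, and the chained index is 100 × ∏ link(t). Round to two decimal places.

138.94

Link t=0→t=1:
ΣP(t=1)Q(t=0) = 11.05×142 + 2.73×100 = 1569.1 + 273 = 1842.1
ΣP(t=0)Q(t=0) = 9.09×142 + 3.23×100 = 1290.78 + 323 = 1613.78
link = 1842.1/1613.78 = 1.141481
Link t=1→t=2:
ΣP(t=2)Q(t=1) = 13.67×161 + 2.91×86 = 2200.87 + 250.26 = 2451.13
ΣP(t=1)Q(t=1) = 11.05×161 + 2.73×86 = 1779.05 + 234.78 = 2013.83
link = 2451.13/2013.83 = 1.217148
Chained index = 100 × 1.141481 × 1.217148 = 138.9352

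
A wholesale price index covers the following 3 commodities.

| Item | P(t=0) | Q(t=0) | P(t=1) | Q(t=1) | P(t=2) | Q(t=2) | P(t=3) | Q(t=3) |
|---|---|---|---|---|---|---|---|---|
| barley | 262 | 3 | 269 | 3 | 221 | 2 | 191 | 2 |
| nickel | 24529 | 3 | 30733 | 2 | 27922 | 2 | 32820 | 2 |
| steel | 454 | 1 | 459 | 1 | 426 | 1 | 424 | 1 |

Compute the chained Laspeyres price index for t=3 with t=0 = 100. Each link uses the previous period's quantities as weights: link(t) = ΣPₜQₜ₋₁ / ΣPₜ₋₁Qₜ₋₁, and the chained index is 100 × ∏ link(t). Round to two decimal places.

Link t=0→t=1:
ΣP(t=1)Q(t=0) = 269×3 + 30733×3 + 459×1 = 807 + 92199 + 459 = 93465
ΣP(t=0)Q(t=0) = 262×3 + 24529×3 + 454×1 = 786 + 73587 + 454 = 74827
link = 93465/74827 = 1.249081
Link t=1→t=2:
ΣP(t=2)Q(t=1) = 221×3 + 27922×2 + 426×1 = 663 + 55844 + 426 = 56933
ΣP(t=1)Q(t=1) = 269×3 + 30733×2 + 459×1 = 807 + 61466 + 459 = 62732
link = 56933/62732 = 0.907559
Link t=2→t=3:
ΣP(t=3)Q(t=2) = 191×2 + 32820×2 + 424×1 = 382 + 65640 + 424 = 66446
ΣP(t=2)Q(t=2) = 221×2 + 27922×2 + 426×1 = 442 + 55844 + 426 = 56712
link = 66446/56712 = 1.171639
Chained index = 100 × 1.249081 × 0.907559 × 1.171639 = 132.8188

132.82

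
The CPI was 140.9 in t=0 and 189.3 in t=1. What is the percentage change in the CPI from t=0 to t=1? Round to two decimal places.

34.35%

Change = (189.3 − 140.9) / 140.9 × 100
       = 48.4 / 140.9 × 100 = 34.3506%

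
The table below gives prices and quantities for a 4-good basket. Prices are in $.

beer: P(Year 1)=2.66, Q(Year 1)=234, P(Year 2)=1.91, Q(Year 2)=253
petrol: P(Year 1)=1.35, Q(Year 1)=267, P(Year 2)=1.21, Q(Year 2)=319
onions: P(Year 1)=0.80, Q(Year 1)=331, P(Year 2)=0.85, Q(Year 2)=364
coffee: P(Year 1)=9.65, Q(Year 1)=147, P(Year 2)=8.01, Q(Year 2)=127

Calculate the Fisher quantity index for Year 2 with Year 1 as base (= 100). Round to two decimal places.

98.40

Laspeyres component (base-period weights):
ΣP(Year 1)Q(Year 2) = 2.66×253 + 1.35×319 + 0.80×364 + 9.65×127 = 672.98 + 430.65 + 291.2 + 1225.55 = 2620.38
ΣP(Year 1)Q(Year 1) = 2.66×234 + 1.35×267 + 0.80×331 + 9.65×147 = 622.44 + 360.45 + 264.8 + 1418.55 = 2666.24
L = 2620.38 / 2666.24 × 100 = 98.2800
Paasche component (current-period weights):
ΣP(Year 2)Q(Year 2) = 1.91×253 + 1.21×319 + 0.85×364 + 8.01×127 = 483.23 + 385.99 + 309.4 + 1017.27 = 2195.89
ΣP(Year 2)Q(Year 1) = 1.91×234 + 1.21×267 + 0.85×331 + 8.01×147 = 446.94 + 323.07 + 281.35 + 1177.47 = 2228.83
P = 2195.89 / 2228.83 × 100 = 98.5221
Fisher = √(L × P) = √(98.2800 × 98.5221) = 98.4010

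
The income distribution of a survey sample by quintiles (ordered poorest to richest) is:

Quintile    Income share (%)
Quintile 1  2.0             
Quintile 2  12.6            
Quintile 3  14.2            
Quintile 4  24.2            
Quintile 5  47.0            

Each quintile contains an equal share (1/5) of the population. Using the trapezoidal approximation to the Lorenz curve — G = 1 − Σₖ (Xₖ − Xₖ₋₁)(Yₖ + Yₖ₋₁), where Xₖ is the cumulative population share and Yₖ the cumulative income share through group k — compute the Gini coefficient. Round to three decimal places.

Cumulative income shares Yₖ: 0.0200, 0.1460, 0.2880, 0.5300, 1.0000
Σ (Xₖ−Xₖ₋₁)(Yₖ+Yₖ₋₁) = (1/5)(0.0200+0.0000) + (1/5)(0.1460+0.0200) + (1/5)(0.2880+0.1460) + (1/5)(0.5300+0.2880) + (1/5)(1.0000+0.5300)
  = 0.0040 + 0.0332 + 0.0868 + 0.1636 + 0.3060 = 0.5936
G = 1 − 0.5936 = 0.4064

0.406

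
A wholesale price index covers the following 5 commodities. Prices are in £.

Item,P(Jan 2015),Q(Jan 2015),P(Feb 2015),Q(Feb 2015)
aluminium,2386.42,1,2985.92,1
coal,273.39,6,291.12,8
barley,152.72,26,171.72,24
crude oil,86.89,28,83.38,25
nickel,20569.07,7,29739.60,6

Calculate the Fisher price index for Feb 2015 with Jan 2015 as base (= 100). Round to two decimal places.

Laspeyres component (base-period weights):
ΣP(Feb 2015)Q(Jan 2015) = 2985.92×1 + 291.12×6 + 171.72×26 + 83.38×28 + 29739.60×7 = 2985.92 + 1746.72 + 4464.72 + 2334.64 + 208177.2 = 219709.2
ΣP(Jan 2015)Q(Jan 2015) = 2386.42×1 + 273.39×6 + 152.72×26 + 86.89×28 + 20569.07×7 = 2386.42 + 1640.34 + 3970.72 + 2432.92 + 143983.49 = 154413.89
L = 219709.2 / 154413.89 × 100 = 142.2859
Paasche component (current-period weights):
ΣP(Feb 2015)Q(Feb 2015) = 2985.92×1 + 291.12×8 + 171.72×24 + 83.38×25 + 29739.60×6 = 2985.92 + 2328.96 + 4121.28 + 2084.5 + 178437.6 = 189958.26
ΣP(Jan 2015)Q(Feb 2015) = 2386.42×1 + 273.39×8 + 152.72×24 + 86.89×25 + 20569.07×6 = 2386.42 + 2187.12 + 3665.28 + 2172.25 + 123414.42 = 133825.49
P = 189958.26 / 133825.49 × 100 = 141.9448
Fisher = √(L × P) = √(142.2859 × 141.9448) = 142.1152

142.12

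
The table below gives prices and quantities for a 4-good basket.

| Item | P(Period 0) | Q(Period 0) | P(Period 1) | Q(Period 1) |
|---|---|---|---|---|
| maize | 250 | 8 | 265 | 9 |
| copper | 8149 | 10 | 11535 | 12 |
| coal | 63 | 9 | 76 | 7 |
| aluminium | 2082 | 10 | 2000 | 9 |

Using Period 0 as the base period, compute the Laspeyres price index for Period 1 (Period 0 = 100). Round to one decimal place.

Laspeyres price index uses base-period quantities as weights.
ΣP(Period 1)·Q(Period 0) = 265×8 + 11535×10 + 76×9 + 2000×10 = 2120 + 115350 + 684 + 20000 = 138154
ΣP(Period 0)·Q(Period 0) = 250×8 + 8149×10 + 63×9 + 2082×10 = 2000 + 81490 + 567 + 20820 = 104877
Index = 138154 / 104877 × 100 = 131.7295

131.7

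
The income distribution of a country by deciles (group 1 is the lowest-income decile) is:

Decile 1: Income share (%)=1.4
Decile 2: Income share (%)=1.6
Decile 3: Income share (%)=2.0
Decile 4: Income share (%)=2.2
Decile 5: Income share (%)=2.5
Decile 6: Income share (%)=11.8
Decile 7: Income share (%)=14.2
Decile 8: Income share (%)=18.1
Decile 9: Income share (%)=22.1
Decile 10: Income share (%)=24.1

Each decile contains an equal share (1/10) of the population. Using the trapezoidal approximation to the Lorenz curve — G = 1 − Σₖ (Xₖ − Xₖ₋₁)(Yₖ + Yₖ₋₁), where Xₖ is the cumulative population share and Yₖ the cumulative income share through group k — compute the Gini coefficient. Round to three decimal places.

Cumulative income shares Yₖ: 0.0140, 0.0300, 0.0500, 0.0720, 0.0970, 0.2150, 0.3570, 0.5380, 0.7590, 1.0000
Σ (Xₖ−Xₖ₋₁)(Yₖ+Yₖ₋₁) = (1/10)(0.0140+0.0000) + (1/10)(0.0300+0.0140) + (1/10)(0.0500+0.0300) + (1/10)(0.0720+0.0500) + (1/10)(0.0970+0.0720) + (1/10)(0.2150+0.0970) + (1/10)(0.3570+0.2150) + (1/10)(0.5380+0.3570) + (1/10)(0.7590+0.5380) + (1/10)(1.0000+0.7590)
  = 0.0014 + 0.0044 + 0.0080 + 0.0122 + 0.0169 + 0.0312 + 0.0572 + 0.0895 + 0.1297 + 0.1759 = 0.5264
G = 1 − 0.5264 = 0.4736

0.474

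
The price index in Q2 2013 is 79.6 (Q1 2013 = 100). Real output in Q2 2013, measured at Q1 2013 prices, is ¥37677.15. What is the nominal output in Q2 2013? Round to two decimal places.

29991.01

Nominal = Real × (Index/100) = 37677.15 × (79.6/100)
        = 37677.15 × 0.796 = 29991.0114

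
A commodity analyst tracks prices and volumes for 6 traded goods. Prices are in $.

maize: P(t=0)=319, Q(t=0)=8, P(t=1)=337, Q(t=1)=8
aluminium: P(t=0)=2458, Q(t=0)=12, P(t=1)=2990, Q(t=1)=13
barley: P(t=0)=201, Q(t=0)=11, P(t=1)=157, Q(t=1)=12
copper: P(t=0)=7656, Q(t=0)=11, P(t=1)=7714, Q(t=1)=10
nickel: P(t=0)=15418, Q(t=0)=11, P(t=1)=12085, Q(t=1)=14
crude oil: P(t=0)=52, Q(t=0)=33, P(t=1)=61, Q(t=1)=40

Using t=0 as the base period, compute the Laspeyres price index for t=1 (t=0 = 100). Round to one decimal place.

89.8

Laspeyres price index uses base-period quantities as weights.
ΣP(t=1)·Q(t=0) = 337×8 + 2990×12 + 157×11 + 7714×11 + 12085×11 + 61×33 = 2696 + 35880 + 1727 + 84854 + 132935 + 2013 = 260105
ΣP(t=0)·Q(t=0) = 319×8 + 2458×12 + 201×11 + 7656×11 + 15418×11 + 52×33 = 2552 + 29496 + 2211 + 84216 + 169598 + 1716 = 289789
Index = 260105 / 289789 × 100 = 89.7567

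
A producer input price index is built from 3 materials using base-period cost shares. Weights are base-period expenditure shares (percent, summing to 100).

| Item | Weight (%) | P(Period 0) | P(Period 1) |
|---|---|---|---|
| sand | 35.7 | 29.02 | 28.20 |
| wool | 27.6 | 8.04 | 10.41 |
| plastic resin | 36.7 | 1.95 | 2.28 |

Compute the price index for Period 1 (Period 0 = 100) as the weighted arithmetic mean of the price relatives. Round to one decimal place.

sand: 35.7 × (28.20/29.02) = 35.7 × 0.971744 = 34.6912
wool: 27.6 × (10.41/8.04) = 27.6 × 1.294776 = 35.7358
plastic resin: 36.7 × (2.28/1.95) = 36.7 × 1.169231 = 42.9108
Index = Σ wᵢ·(p₁ᵢ/p₀ᵢ) = 34.6912 + 35.7358 + 42.9108 = 113.3378

113.3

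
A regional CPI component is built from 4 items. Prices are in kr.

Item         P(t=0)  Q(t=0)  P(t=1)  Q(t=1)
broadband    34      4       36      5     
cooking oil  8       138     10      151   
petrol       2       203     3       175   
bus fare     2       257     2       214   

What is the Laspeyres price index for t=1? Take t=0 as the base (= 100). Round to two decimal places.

122.55

Laspeyres price index uses base-period quantities as weights.
ΣP(t=1)·Q(t=0) = 36×4 + 10×138 + 3×203 + 2×257 = 144 + 1380 + 609 + 514 = 2647
ΣP(t=0)·Q(t=0) = 34×4 + 8×138 + 2×203 + 2×257 = 136 + 1104 + 406 + 514 = 2160
Index = 2647 / 2160 × 100 = 122.5463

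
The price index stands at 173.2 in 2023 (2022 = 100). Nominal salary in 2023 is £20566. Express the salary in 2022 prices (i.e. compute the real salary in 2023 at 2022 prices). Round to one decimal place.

11874.1

Real = Nominal ÷ (Index/100) = 20566 ÷ (173.2/100)
     = 20566 ÷ 1.732 = 11874.1339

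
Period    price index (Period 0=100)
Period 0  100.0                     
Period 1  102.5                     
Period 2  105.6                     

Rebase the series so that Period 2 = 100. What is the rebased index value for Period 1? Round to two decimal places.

97.06

Rebased(Period 1) = 102.5 / 105.6 × 100 = 97.0644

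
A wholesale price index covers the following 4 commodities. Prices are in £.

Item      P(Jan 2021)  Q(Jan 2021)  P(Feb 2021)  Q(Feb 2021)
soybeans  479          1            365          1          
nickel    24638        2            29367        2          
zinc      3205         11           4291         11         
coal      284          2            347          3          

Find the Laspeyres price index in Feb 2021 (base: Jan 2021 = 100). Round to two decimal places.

Laspeyres price index uses base-period quantities as weights.
ΣP(Feb 2021)·Q(Jan 2021) = 365×1 + 29367×2 + 4291×11 + 347×2 = 365 + 58734 + 47201 + 694 = 106994
ΣP(Jan 2021)·Q(Jan 2021) = 479×1 + 24638×2 + 3205×11 + 284×2 = 479 + 49276 + 35255 + 568 = 85578
Index = 106994 / 85578 × 100 = 125.0251

125.03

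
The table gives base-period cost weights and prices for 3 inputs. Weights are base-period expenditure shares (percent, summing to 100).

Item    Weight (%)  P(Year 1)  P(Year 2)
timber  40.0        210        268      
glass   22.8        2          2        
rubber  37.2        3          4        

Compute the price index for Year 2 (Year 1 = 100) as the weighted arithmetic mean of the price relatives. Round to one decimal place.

123.4

timber: 40.0 × (268/210) = 40.0 × 1.276190 = 51.0476
glass: 22.8 × (2/2) = 22.8 × 1.000000 = 22.8000
rubber: 37.2 × (4/3) = 37.2 × 1.333333 = 49.6000
Index = Σ wᵢ·(p₁ᵢ/p₀ᵢ) = 51.0476 + 22.8000 + 49.6000 = 123.4476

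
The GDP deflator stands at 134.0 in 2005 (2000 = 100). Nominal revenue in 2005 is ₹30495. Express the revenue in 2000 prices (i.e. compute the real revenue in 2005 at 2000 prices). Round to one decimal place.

Real = Nominal ÷ (Index/100) = 30495 ÷ (134.0/100)
     = 30495 ÷ 1.340 = 22757.4627

22757.5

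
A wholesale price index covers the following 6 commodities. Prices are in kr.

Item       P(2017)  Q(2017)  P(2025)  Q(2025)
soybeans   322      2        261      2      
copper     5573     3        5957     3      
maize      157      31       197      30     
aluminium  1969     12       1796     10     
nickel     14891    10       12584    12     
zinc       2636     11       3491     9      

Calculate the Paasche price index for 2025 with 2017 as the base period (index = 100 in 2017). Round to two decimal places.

Paasche price index uses current-period quantities as weights.
ΣP(2025)·Q(2025) = 261×2 + 5957×3 + 197×30 + 1796×10 + 12584×12 + 3491×9 = 522 + 17871 + 5910 + 17960 + 151008 + 31419 = 224690
ΣP(2017)·Q(2025) = 322×2 + 5573×3 + 157×30 + 1969×10 + 14891×12 + 2636×9 = 644 + 16719 + 4710 + 19690 + 178692 + 23724 = 244179
Index = 224690 / 244179 × 100 = 92.0186

92.02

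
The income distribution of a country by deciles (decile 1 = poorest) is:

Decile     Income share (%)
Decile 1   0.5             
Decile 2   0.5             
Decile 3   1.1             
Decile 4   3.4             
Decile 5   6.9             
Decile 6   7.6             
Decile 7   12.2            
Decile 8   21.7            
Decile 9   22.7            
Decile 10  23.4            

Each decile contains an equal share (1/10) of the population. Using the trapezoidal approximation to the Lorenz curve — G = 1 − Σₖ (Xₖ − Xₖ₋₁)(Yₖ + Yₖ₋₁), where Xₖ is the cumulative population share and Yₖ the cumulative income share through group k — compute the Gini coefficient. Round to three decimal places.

Cumulative income shares Yₖ: 0.0050, 0.0100, 0.0210, 0.0550, 0.1240, 0.2000, 0.3220, 0.5390, 0.7660, 1.0000
Σ (Xₖ−Xₖ₋₁)(Yₖ+Yₖ₋₁) = (1/10)(0.0050+0.0000) + (1/10)(0.0100+0.0050) + (1/10)(0.0210+0.0100) + (1/10)(0.0550+0.0210) + (1/10)(0.1240+0.0550) + (1/10)(0.2000+0.1240) + (1/10)(0.3220+0.2000) + (1/10)(0.5390+0.3220) + (1/10)(0.7660+0.5390) + (1/10)(1.0000+0.7660)
  = 0.0005 + 0.0015 + 0.0031 + 0.0076 + 0.0179 + 0.0324 + 0.0522 + 0.0861 + 0.1305 + 0.1766 = 0.5084
G = 1 − 0.5084 = 0.4916

0.492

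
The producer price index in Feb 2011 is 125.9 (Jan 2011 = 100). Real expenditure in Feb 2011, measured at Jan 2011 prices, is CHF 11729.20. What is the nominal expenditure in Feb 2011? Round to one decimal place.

14767.1

Nominal = Real × (Index/100) = 11729.20 × (125.9/100)
        = 11729.20 × 1.259 = 14767.0628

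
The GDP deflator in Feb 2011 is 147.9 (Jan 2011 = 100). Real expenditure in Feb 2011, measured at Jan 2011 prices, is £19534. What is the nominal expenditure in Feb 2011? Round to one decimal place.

Nominal = Real × (Index/100) = 19534 × (147.9/100)
        = 19534 × 1.479 = 28890.7860

28890.8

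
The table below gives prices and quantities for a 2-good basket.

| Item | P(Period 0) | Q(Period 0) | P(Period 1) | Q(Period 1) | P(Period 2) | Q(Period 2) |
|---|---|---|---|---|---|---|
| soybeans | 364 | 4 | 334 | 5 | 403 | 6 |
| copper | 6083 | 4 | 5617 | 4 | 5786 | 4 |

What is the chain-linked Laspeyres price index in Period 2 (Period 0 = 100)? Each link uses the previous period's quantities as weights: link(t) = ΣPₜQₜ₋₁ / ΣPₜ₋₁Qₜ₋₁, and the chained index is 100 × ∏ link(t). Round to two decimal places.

96.21

Link Period 0→Period 1:
ΣP(Period 1)Q(Period 0) = 334×4 + 5617×4 = 1336 + 22468 = 23804
ΣP(Period 0)Q(Period 0) = 364×4 + 6083×4 = 1456 + 24332 = 25788
link = 23804/25788 = 0.923065
Link Period 1→Period 2:
ΣP(Period 2)Q(Period 1) = 403×5 + 5786×4 = 2015 + 23144 = 25159
ΣP(Period 1)Q(Period 1) = 334×5 + 5617×4 = 1670 + 22468 = 24138
link = 25159/24138 = 1.042298
Chained index = 100 × 0.923065 × 1.042298 = 96.2109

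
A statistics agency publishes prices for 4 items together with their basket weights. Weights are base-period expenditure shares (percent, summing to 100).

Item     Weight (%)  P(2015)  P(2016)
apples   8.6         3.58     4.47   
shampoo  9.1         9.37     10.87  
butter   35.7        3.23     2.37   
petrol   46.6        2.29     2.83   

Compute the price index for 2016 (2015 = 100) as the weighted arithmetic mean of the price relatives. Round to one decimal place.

105.1

apples: 8.6 × (4.47/3.58) = 8.6 × 1.248603 = 10.7380
shampoo: 9.1 × (10.87/9.37) = 9.1 × 1.160085 = 10.5568
butter: 35.7 × (2.37/3.23) = 35.7 × 0.733746 = 26.1947
petrol: 46.6 × (2.83/2.29) = 46.6 × 1.235808 = 57.5886
Index = Σ wᵢ·(p₁ᵢ/p₀ᵢ) = 10.7380 + 10.5568 + 26.1947 + 57.5886 = 105.0781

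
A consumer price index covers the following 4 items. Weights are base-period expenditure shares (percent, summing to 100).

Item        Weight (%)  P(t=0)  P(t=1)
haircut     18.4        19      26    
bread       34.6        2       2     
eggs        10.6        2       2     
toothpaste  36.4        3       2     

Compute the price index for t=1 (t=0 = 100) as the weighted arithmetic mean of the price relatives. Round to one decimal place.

94.6

haircut: 18.4 × (26/19) = 18.4 × 1.368421 = 25.1789
bread: 34.6 × (2/2) = 34.6 × 1.000000 = 34.6000
eggs: 10.6 × (2/2) = 10.6 × 1.000000 = 10.6000
toothpaste: 36.4 × (2/3) = 36.4 × 0.666667 = 24.2667
Index = Σ wᵢ·(p₁ᵢ/p₀ᵢ) = 25.1789 + 34.6000 + 10.6000 + 24.2667 = 94.6456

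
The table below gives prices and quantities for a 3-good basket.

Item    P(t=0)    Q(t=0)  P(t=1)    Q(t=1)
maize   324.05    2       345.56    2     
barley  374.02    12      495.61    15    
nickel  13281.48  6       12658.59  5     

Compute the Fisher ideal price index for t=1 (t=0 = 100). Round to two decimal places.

Laspeyres component (base-period weights):
ΣP(t=1)Q(t=0) = 345.56×2 + 495.61×12 + 12658.59×6 = 691.12 + 5947.32 + 75951.54 = 82589.98
ΣP(t=0)Q(t=0) = 324.05×2 + 374.02×12 + 13281.48×6 = 648.1 + 4488.24 + 79688.88 = 84825.22
L = 82589.98 / 84825.22 × 100 = 97.3649
Paasche component (current-period weights):
ΣP(t=1)Q(t=1) = 345.56×2 + 495.61×15 + 12658.59×5 = 691.12 + 7434.15 + 63292.95 = 71418.22
ΣP(t=0)Q(t=1) = 324.05×2 + 374.02×15 + 13281.48×5 = 648.1 + 5610.3 + 66407.4 = 72665.8
P = 71418.22 / 72665.8 × 100 = 98.2831
Fisher = √(L × P) = √(97.3649 × 98.2831) = 97.8229

97.82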